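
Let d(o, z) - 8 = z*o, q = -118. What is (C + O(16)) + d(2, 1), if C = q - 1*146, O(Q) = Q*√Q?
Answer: -190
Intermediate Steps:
O(Q) = Q^(3/2)
d(o, z) = 8 + o*z (d(o, z) = 8 + z*o = 8 + o*z)
C = -264 (C = -118 - 1*146 = -118 - 146 = -264)
(C + O(16)) + d(2, 1) = (-264 + 16^(3/2)) + (8 + 2*1) = (-264 + 64) + (8 + 2) = -200 + 10 = -190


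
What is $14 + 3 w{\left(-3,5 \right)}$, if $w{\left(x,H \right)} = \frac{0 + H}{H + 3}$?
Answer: $\frac{127}{8} \approx 15.875$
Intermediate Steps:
$w{\left(x,H \right)} = \frac{H}{3 + H}$
$14 + 3 w{\left(-3,5 \right)} = 14 + 3 \frac{5}{3 + 5} = 14 + 3 \cdot \frac{5}{8} = 14 + \frac{15}{8} = \frac{127}{8}$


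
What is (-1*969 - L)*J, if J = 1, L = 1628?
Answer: -2597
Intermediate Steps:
(-1*969 - L)*J = (-1*969 - 1*1628)*1 = (-969 - 1628)*1 = -2597*1 = -2597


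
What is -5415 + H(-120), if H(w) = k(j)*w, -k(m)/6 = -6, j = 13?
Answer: -9735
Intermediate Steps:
k(m) = 36 (k(m) = -6*(-6) = 36)
H(w) = 36*w
-5415 + H(-120) = -5415 + 36*(-120) = -5415 - 4320 = -9735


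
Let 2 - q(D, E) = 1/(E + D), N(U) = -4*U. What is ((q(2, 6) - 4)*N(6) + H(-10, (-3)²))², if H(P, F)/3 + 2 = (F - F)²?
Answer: 2025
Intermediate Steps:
q(D, E) = 2 - 1/(D + E) (q(D, E) = 2 - 1/(E + D) = 2 - 1/(D + E))
H(P, F) = -6 (H(P, F) = -6 + 3*(F - F)² = -6 + 3*0² = -6 + 3*0 = -6 + 0 = -6)
((q(2, 6) - 4)*N(6) + H(-10, (-3)²))² = (((-1 + 2*2 + 2*6)/(2 + 6) - 4)*(-4*6) - 6)² = (((-1 + 4 + 12)/8 - 4)*(-24) - 6)² = (((⅛)*15 - 4)*(-24) - 6)² = ((15/8 - 4)*(-24) - 6)² = (-17/8*(-24) - 6)² = (51 - 6)² = 45² = 2025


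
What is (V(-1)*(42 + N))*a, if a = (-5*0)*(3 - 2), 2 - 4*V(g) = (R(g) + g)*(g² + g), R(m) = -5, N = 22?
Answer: 0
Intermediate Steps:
V(g) = ½ - (-5 + g)*(g + g²)/4 (V(g) = ½ - (-5 + g)*(g² + g)/4 = ½ - (-5 + g)*(g + g²)/4)
a = 0 (a = 0*1 = 0)
(V(-1)*(42 + N))*a = ((½ + (-1)² - ¼*(-1)³ + (5/4)*(-1))*(42 + 22))*0 = ((½ + 1 - ¼*(-1) - 5/4)*64)*0 = ((½ + 1 + ¼ - 5/4)*64)*0 = ((½)*64)*0 = 32*0 = 0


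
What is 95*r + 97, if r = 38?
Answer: 3707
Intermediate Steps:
95*r + 97 = 95*38 + 97 = 3610 + 97 = 3707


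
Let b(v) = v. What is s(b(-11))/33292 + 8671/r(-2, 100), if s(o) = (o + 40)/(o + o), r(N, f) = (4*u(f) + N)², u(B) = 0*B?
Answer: 54748693/25256 ≈ 2167.8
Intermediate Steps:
u(B) = 0
r(N, f) = N² (r(N, f) = (4*0 + N)² = (0 + N)² = N²)
s(o) = (40 + o)/(2*o) (s(o) = (40 + o)/((2*o)) = (40 + o)*(1/(2*o)) = (40 + o)/(2*o))
s(b(-11))/33292 + 8671/r(-2, 100) = ((½)*(40 - 11)/(-11))/33292 + 8671/((-2)²) = ((½)*(-1/11)*29)*(1/33292) + 8671/4 = -29/22*1/33292 + 8671*(¼) = -1/25256 + 8671/4 = 54748693/25256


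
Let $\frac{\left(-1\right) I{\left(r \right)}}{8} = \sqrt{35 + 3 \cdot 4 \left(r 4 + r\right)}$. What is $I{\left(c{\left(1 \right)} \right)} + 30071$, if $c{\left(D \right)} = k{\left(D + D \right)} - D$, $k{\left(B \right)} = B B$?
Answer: $30071 - 8 \sqrt{215} \approx 29954.0$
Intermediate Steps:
$k{\left(B \right)} = B^{2}$
$c{\left(D \right)} = - D + 4 D^{2}$ ($c{\left(D \right)} = \left(D + D\right)^{2} - D = \left(2 D\right)^{2} - D = 4 D^{2} - D = - D + 4 D^{2}$)
$I{\left(r \right)} = - 8 \sqrt{35 + 60 r}$ ($I{\left(r \right)} = - 8 \sqrt{35 + 3 \cdot 4 \left(r 4 + r\right)} = - 8 \sqrt{35 + 12 \left(4 r + r\right)} = - 8 \sqrt{35 + 12 \cdot 5 r} = - 8 \sqrt{35 + 60 r}$)
$I{\left(c{\left(1 \right)} \right)} + 30071 = - 8 \sqrt{35 + 60 \cdot 1 \left(-1 + 4 \cdot 1\right)} + 30071 = - 8 \sqrt{35 + 60 \cdot 1 \left(-1 + 4\right)} + 30071 = - 8 \sqrt{35 + 60 \cdot 1 \cdot 3} + 30071 = - 8 \sqrt{35 + 60 \cdot 3} + 30071 = - 8 \sqrt{35 + 180} + 30071 = - 8 \sqrt{215} + 30071 = 30071 - 8 \sqrt{215}$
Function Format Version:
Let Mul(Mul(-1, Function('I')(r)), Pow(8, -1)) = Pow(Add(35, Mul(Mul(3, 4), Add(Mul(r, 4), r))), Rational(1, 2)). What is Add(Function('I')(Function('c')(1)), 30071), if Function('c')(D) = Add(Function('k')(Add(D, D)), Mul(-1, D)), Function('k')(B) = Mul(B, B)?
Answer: Add(30071, Mul(-8, Pow(215, Rational(1, 2)))) ≈ 29954.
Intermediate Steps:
Function('k')(B) = Pow(B, 2)
Function('c')(D) = Add(Mul(-1, D), Mul(4, Pow(D, 2))) (Function('c')(D) = Add(Pow(Add(D, D), 2), Mul(-1, D)) = Add(Pow(Mul(2, D), 2), Mul(-1, D)) = Add(Mul(4, Pow(D, 2)), Mul(-1, D)) = Add(Mul(-1, D), Mul(4, Pow(D, 2))))
Function('I')(r) = Mul(-8, Pow(Add(35, Mul(60, r)), Rational(1, 2))) (Function('I')(r) = Mul(-8, Pow(Add(35, Mul(Mul(3, 4), Add(Mul(r, 4), r))), Rational(1, 2))) = Mul(-8, Pow(Add(35, Mul(12, Add(Mul(4, r), r))), Rational(1, 2))) = Mul(-8, Pow(Add(35, Mul(12, Mul(5, r))), Rational(1, 2))) = Mul(-8, Pow(Add(35, Mul(60, r)), Rational(1, 2))))
Add(Function('I')(Function('c')(1)), 30071) = Add(Mul(-8, Pow(Add(35, Mul(60, Mul(1, Add(-1, Mul(4, 1))))), Rational(1, 2))), 30071) = Add(Mul(-8, Pow(Add(35, Mul(60, Mul(1, Add(-1, 4)))), Rational(1, 2))), 30071) = Add(Mul(-8, Pow(Add(35, Mul(60, Mul(1, 3))), Rational(1, 2))), 30071) = Add(Mul(-8, Pow(Add(35, Mul(60, 3)), Rational(1, 2))), 30071) = Add(Mul(-8, Pow(Add(35, 180), Rational(1, 2))), 30071) = Add(Mul(-8, Pow(215, Rational(1, 2))), 30071) = Add(30071, Mul(-8, Pow(215, Rational(1, 2))))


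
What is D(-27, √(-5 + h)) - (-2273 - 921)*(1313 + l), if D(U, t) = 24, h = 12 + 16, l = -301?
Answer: 3232352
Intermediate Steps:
h = 28
D(-27, √(-5 + h)) - (-2273 - 921)*(1313 + l) = 24 - (-2273 - 921)*(1313 - 301) = 24 - (-3194)*1012 = 24 - 1*(-3232328) = 24 + 3232328 = 3232352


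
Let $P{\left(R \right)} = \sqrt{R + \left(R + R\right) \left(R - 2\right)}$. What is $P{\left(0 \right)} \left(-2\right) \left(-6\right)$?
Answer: $0$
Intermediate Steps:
$P{\left(R \right)} = \sqrt{R + 2 R \left(-2 + R\right)}$
$P{\left(0 \right)} \left(-2\right) \left(-6\right) = \sqrt{0 \left(-3 + 2 \cdot 0\right)} \left(-2\right) \left(-6\right) = \sqrt{0 \left(-3 + 0\right)} \left(-2\right) \left(-6\right) = \sqrt{0 \left(-3\right)} \left(-2\right) \left(-6\right) = \sqrt{0} \left(-2\right) \left(-6\right) = 0 \left(-2\right) \left(-6\right) = 0 \left(-6\right) = 0$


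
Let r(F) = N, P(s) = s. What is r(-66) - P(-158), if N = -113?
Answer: 45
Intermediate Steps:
r(F) = -113
r(-66) - P(-158) = -113 - 1*(-158) = -113 + 158 = 45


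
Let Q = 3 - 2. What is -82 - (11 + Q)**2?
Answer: -226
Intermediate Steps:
Q = 1
-82 - (11 + Q)**2 = -82 - (11 + 1)**2 = -82 - 1*12**2 = -82 - 1*144 = -82 - 144 = -226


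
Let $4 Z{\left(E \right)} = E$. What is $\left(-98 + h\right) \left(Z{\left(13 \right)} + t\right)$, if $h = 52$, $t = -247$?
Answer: $\frac{22425}{2} \approx 11213.0$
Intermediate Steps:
$Z{\left(E \right)} = \frac{E}{4}$
$\left(-98 + h\right) \left(Z{\left(13 \right)} + t\right) = \left(-98 + 52\right) \left(\frac{1}{4} \cdot 13 - 247\right) = - 46 \left(\frac{13}{4} - 247\right) = \left(-46\right) \left(- \frac{975}{4}\right) = \frac{22425}{2}$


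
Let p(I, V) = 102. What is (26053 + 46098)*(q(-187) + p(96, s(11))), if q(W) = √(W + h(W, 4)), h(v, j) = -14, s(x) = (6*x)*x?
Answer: 7359402 + 72151*I*√201 ≈ 7.3594e+6 + 1.0229e+6*I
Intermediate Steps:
s(x) = 6*x²
q(W) = √(-14 + W) (q(W) = √(W - 14) = √(-14 + W))
(26053 + 46098)*(q(-187) + p(96, s(11))) = (26053 + 46098)*(√(-14 - 187) + 102) = 72151*(√(-201) + 102) = 72151*(I*√201 + 102) = 72151*(102 + I*√201) = 7359402 + 72151*I*√201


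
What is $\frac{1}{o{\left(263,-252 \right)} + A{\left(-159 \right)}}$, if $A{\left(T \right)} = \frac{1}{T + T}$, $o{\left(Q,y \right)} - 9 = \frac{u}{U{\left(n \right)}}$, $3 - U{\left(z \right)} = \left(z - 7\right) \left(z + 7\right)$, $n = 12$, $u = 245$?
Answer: $\frac{14628}{92651} \approx 0.15788$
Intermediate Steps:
$U{\left(z \right)} = 3 - \left(-7 + z\right) \left(7 + z\right)$ ($U{\left(z \right)} = 3 - \left(z - 7\right) \left(z + 7\right) = 3 - \left(-7 + z\right) \left(7 + z\right)$)
$o{\left(Q,y \right)} = \frac{583}{92}$ ($o{\left(Q,y \right)} = 9 + \frac{245}{52 - 12^{2}} = 9 + \frac{245}{52 - 144} = 9 + \frac{245}{-92} = 9 + 245 \left(- \frac{1}{92}\right) = 9 - \frac{245}{92} = \frac{583}{92}$)
$A{\left(T \right)} = \frac{1}{2 T}$
$\frac{1}{o{\left(263,-252 \right)} + A{\left(-159 \right)}} = \frac{1}{\frac{583}{92} + \frac{1}{2 \left(-159\right)}} = \frac{1}{\frac{583}{92} + \frac{1}{2} \left(- \frac{1}{159}\right)} = \frac{1}{\frac{583}{92} - \frac{1}{318}} = \frac{1}{\frac{92651}{14628}} = \frac{14628}{92651}$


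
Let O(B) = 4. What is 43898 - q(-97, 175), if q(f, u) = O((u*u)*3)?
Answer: 43894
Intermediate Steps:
q(f, u) = 4
43898 - q(-97, 175) = 43898 - 1*4 = 43898 - 4 = 43894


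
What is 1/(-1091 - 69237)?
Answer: -1/70328 ≈ -1.4219e-5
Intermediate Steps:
1/(-1091 - 69237) = 1/(-70328) = -1/70328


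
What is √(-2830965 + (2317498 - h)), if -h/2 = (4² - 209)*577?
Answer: I*√736189 ≈ 858.01*I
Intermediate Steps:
h = 222722 (h = -2*(4² - 209)*577 = -2*(16 - 209)*577 = -(-386)*577 = -2*(-111361) = 222722)
√(-2830965 + (2317498 - h)) = √(-2830965 + (2317498 - 1*222722)) = √(-2830965 + (2317498 - 222722)) = √(-2830965 + 2094776) = √(-736189) = I*√736189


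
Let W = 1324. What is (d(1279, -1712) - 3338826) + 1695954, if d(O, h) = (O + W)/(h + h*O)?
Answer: -3600123988523/2191360 ≈ -1.6429e+6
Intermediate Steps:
d(O, h) = (1324 + O)/(h + O*h) (d(O, h) = (O + 1324)/(h + h*O) = (1324 + O)/(h + O*h))
(d(1279, -1712) - 3338826) + 1695954 = ((1324 + 1279)/((-1712)*(1 + 1279)) - 3338826) + 1695954 = (-1/1712*2603/1280 - 3338826) + 1695954 = (-1/1712*1/1280*2603 - 3338826) + 1695954 = (-2603/2191360 - 3338826) + 1695954 = -7316569745963/2191360 + 1695954 = -3600123988523/2191360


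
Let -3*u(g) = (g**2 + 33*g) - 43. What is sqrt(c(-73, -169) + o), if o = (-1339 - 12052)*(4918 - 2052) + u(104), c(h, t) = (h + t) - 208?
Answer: I*sqrt(38383791) ≈ 6195.5*I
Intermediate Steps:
c(h, t) = -208 + h + t
u(g) = 43/3 - 11*g - g**2/3 (u(g) = -((g**2 + 33*g) - 43)/3 = -(-43 + g**2 + 33*g)/3 = 43/3 - 11*g - g**2/3)
o = -38383341 (o = (-1339 - 12052)*(4918 - 2052) + (43/3 - 11*104 - 1/3*104**2) = -13391*2866 + (43/3 - 1144 - 1/3*10816) = -38378606 + (43/3 - 1144 - 10816/3) = -38378606 - 4735 = -38383341)
sqrt(c(-73, -169) + o) = sqrt((-208 - 73 - 169) - 38383341) = sqrt(-450 - 38383341) = sqrt(-38383791) = I*sqrt(38383791)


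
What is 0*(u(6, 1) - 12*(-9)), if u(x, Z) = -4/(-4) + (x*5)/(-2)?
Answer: 0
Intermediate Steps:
u(x, Z) = 1 - 5*x/2 (u(x, Z) = -4*(-¼) + (5*x)*(-½) = 1 - 5*x/2)
0*(u(6, 1) - 12*(-9)) = 0*((1 - 5/2*6) - 12*(-9)) = 0*((1 - 15) + 108) = 0*(-14 + 108) = 0*94 = 0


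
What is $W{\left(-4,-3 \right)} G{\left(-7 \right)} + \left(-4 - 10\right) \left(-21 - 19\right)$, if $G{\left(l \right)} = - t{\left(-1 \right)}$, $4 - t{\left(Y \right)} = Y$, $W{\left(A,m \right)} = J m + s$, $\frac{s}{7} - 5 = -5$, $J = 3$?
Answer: $605$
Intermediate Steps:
$s = 0$ ($s = 35 + 7 \left(-5\right) = 35 - 35 = 0$)
$W{\left(A,m \right)} = 3 m$ ($W{\left(A,m \right)} = 3 m + 0 = 3 m$)
$t{\left(Y \right)} = 4 - Y$
$G{\left(l \right)} = -5$ ($G{\left(l \right)} = - (4 - -1) = - (4 + 1) = \left(-1\right) 5 = -5$)
$W{\left(-4,-3 \right)} G{\left(-7 \right)} + \left(-4 - 10\right) \left(-21 - 19\right) = 3 \left(-3\right) \left(-5\right) + \left(-4 - 10\right) \left(-21 - 19\right) = \left(-9\right) \left(-5\right) - -560 = 45 + 560 = 605$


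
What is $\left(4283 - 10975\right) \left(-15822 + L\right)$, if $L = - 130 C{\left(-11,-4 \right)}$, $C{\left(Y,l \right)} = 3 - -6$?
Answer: $113710464$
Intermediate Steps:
$C{\left(Y,l \right)} = 9$ ($C{\left(Y,l \right)} = 3 + 6 = 9$)
$L = -1170$ ($L = \left(-130\right) 9 = -1170$)
$\left(4283 - 10975\right) \left(-15822 + L\right) = \left(4283 - 10975\right) \left(-15822 - 1170\right) = \left(-6692\right) \left(-16992\right) = 113710464$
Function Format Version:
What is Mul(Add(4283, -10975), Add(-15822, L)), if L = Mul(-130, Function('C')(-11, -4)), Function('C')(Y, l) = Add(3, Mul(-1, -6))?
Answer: 113710464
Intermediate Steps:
Function('C')(Y, l) = 9 (Function('C')(Y, l) = Add(3, 6) = 9)
L = -1170 (L = Mul(-130, 9) = -1170)
Mul(Add(4283, -10975), Add(-15822, L)) = Mul(Add(4283, -10975), Add(-15822, -1170)) = Mul(-6692, -16992) = 113710464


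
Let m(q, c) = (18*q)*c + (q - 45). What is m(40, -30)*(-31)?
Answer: 669755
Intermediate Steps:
m(q, c) = -45 + q + 18*c*q (m(q, c) = 18*c*q + (-45 + q) = -45 + q + 18*c*q)
m(40, -30)*(-31) = (-45 + 40 + 18*(-30)*40)*(-31) = (-45 + 40 - 21600)*(-31) = -21605*(-31) = 669755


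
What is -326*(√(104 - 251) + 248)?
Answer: -80848 - 2282*I*√3 ≈ -80848.0 - 3952.5*I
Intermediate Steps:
-326*(√(104 - 251) + 248) = -326*(√(-147) + 248) = -326*(7*I*√3 + 248) = -326*(248 + 7*I*√3) = -80848 - 2282*I*√3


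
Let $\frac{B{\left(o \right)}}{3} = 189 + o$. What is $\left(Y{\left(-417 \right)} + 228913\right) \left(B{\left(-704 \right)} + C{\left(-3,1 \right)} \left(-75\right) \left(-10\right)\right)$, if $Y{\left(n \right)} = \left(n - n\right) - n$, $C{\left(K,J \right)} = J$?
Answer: $-182317350$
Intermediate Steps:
$Y{\left(n \right)} = - n$ ($Y{\left(n \right)} = 0 - n = - n$)
$B{\left(o \right)} = 567 + 3 o$ ($B{\left(o \right)} = 3 \left(189 + o\right) = 567 + 3 o$)
$\left(Y{\left(-417 \right)} + 228913\right) \left(B{\left(-704 \right)} + C{\left(-3,1 \right)} \left(-75\right) \left(-10\right)\right) = \left(\left(-1\right) \left(-417\right) + 228913\right) \left(\left(567 + 3 \left(-704\right)\right) + 1 \left(-75\right) \left(-10\right)\right) = \left(417 + 228913\right) \left(\left(567 - 2112\right) - -750\right) = 229330 \left(-1545 + 750\right) = 229330 \left(-795\right) = -182317350$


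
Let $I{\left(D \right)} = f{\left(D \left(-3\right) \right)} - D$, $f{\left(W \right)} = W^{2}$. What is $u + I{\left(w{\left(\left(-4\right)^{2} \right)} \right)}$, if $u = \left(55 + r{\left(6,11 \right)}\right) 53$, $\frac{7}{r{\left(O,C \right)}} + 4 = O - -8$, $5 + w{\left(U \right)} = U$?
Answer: $\frac{40301}{10} \approx 4030.1$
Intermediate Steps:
$w{\left(U \right)} = -5 + U$
$r{\left(O,C \right)} = \frac{7}{4 + O}$ ($r{\left(O,C \right)} = \frac{7}{-4 + \left(O - -8\right)} = \frac{7}{-4 + \left(O + 8\right)} = \frac{7}{-4 + \left(8 + O\right)} = \frac{7}{4 + O}$)
$u = \frac{29521}{10}$ ($u = \left(55 + \frac{7}{4 + 6}\right) 53 = \left(55 + \frac{7}{10}\right) 53 = \frac{557}{10} \cdot 53 = \frac{29521}{10} \approx 2952.1$)
$I{\left(D \right)} = - D + 9 D^{2}$ ($I{\left(D \right)} = \left(D \left(-3\right)\right)^{2} - D = \left(- 3 D\right)^{2} - D = 9 D^{2} - D = - D + 9 D^{2}$)
$u + I{\left(w{\left(\left(-4\right)^{2} \right)} \right)} = \frac{29521}{10} + \left(-5 + \left(-4\right)^{2}\right) \left(-1 + 9 \left(-5 + \left(-4\right)^{2}\right)\right) = \frac{29521}{10} + \left(-5 + 16\right) \left(-1 + 9 \left(-5 + 16\right)\right) = \frac{29521}{10} + 11 \left(-1 + 9 \cdot 11\right) = \frac{29521}{10} + 11 \left(-1 + 99\right) = \frac{29521}{10} + 11 \cdot 98 = \frac{29521}{10} + 1078 = \frac{40301}{10}$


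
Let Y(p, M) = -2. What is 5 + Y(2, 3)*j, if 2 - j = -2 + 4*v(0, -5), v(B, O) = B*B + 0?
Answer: -3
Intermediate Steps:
v(B, O) = B² (v(B, O) = B² + 0 = B²)
j = 4 (j = 2 - (-2 + 4*0²) = 2 - (-2 + 4*0) = 2 - (-2 + 0) = 2 - 1*(-2) = 2 + 2 = 4)
5 + Y(2, 3)*j = 5 - 2*4 = 5 - 8 = -3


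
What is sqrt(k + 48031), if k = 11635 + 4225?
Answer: 3*sqrt(7099) ≈ 252.77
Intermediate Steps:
k = 15860
sqrt(k + 48031) = sqrt(15860 + 48031) = sqrt(63891) = 3*sqrt(7099)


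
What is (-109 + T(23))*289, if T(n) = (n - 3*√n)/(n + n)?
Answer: -62713/2 - 867*√23/46 ≈ -31447.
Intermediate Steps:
T(n) = (n - 3*√n)/(2*n) (T(n) = (n - 3*√n)/((2*n)) = (n - 3*√n)*(1/(2*n)) = (n - 3*√n)/(2*n))
(-109 + T(23))*289 = (-109 + (½ - 3*√23/46))*289 = (-217/2 - 3*√23/46)*289 = -62713/2 - 867*√23/46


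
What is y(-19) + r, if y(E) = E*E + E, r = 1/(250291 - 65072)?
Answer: 63344899/185219 ≈ 342.00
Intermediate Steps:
r = 1/185219 ≈ 5.3990e-6
y(E) = E + E² (y(E) = E² + E = E + E²)
y(-19) + r = -19*(1 - 19) + 1/185219 = -19*(-18) + 1/185219 = 342 + 1/185219 = 63344899/185219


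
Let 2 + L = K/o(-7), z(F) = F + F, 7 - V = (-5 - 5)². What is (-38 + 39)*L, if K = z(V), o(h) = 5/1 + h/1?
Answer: 91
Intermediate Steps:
o(h) = 5 + h (o(h) = 5*1 + h*1 = 5 + h)
V = -93 (V = 7 - (-5 - 5)² = 7 - 1*(-10)² = 7 - 1*100 = 7 - 100 = -93)
z(F) = 2*F
K = -186 (K = 2*(-93) = -186)
L = 91 (L = -2 - 186/(5 - 7) = -2 - 186/(-2) = -2 - 186*(-½) = -2 + 93 = 91)
(-38 + 39)*L = (-38 + 39)*91 = 1*91 = 91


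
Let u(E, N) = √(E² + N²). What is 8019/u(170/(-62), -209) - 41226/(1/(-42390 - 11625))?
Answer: 2226822390 + 248589*√41984666/41984666 ≈ 2.2268e+9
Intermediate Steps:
8019/u(170/(-62), -209) - 41226/(1/(-42390 - 11625)) = 8019/(√((170/(-62))² + (-209)²)) - 41226/(1/(-42390 - 11625)) = 8019/(√((170*(-1/62))² + 43681)) - 41226/(1/(-54015)) = 8019/(√((-85/31)² + 43681)) - 41226/(-1/54015) = 8019/(√(7225/961 + 43681)) - 41226*(-54015) = 8019/(√(41984666/961)) + 2226822390 = 8019/((√41984666/31)) + 2226822390 = 8019*(31*√41984666/41984666) + 2226822390 = 248589*√41984666/41984666 + 2226822390 = 2226822390 + 248589*√41984666/41984666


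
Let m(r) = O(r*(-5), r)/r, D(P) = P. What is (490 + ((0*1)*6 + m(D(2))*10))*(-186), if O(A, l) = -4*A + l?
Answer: -130200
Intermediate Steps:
O(A, l) = l - 4*A
m(r) = 21 (m(r) = (r - 4*r*(-5))/r = (r - (-20)*r)/r = (r + 20*r)/r = (21*r)/r = 21)
(490 + ((0*1)*6 + m(D(2))*10))*(-186) = (490 + ((0*1)*6 + 21*10))*(-186) = (490 + (0*6 + 210))*(-186) = (490 + (0 + 210))*(-186) = (490 + 210)*(-186) = 700*(-186) = -130200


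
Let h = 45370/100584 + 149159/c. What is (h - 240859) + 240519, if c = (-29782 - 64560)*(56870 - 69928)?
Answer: -2629619307142999/7744451476014 ≈ -339.55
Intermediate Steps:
c = 1231917836 (c = -94342*(-13058) = 1231917836)
h = 3494194701761/7744451476014 (h = 45370/100584 + 149159/1231917836 = 45370*(1/100584) + 149159*(1/1231917836) = 22685/50292 + 149159/1231917836 = 3494194701761/7744451476014 ≈ 0.45119)
(h - 240859) + 240519 = (3494194701761/7744451476014 - 240859) + 240519 = -1865317343866554265/7744451476014 + 240519 = -2629619307142999/7744451476014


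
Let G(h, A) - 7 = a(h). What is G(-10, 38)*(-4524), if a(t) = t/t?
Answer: -36192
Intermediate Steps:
a(t) = 1
G(h, A) = 8 (G(h, A) = 7 + 1 = 8)
G(-10, 38)*(-4524) = 8*(-4524) = -36192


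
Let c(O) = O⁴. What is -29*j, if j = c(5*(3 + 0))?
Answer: -1468125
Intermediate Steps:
j = 50625 (j = (5*(3 + 0))⁴ = (5*3)⁴ = 15⁴ = 50625)
-29*j = -29*50625 = -1468125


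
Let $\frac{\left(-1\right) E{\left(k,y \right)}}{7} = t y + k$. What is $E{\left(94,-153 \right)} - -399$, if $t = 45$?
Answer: $47936$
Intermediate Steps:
$E{\left(k,y \right)} = - 315 y - 7 k$ ($E{\left(k,y \right)} = - 7 \left(45 y + k\right) = - 7 \left(k + 45 y\right) = - 315 y - 7 k$)
$E{\left(94,-153 \right)} - -399 = \left(\left(-315\right) \left(-153\right) - 658\right) - -399 = \left(48195 - 658\right) + 399 = 47537 + 399 = 47936$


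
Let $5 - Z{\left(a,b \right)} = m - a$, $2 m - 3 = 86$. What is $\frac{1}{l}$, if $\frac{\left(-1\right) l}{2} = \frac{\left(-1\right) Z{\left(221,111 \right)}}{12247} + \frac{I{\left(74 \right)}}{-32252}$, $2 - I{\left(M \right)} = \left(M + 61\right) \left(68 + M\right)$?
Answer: $- \frac{98747561}{114448379} \approx -0.86281$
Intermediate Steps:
$m = \frac{89}{2}$ ($m = \frac{3}{2} + \frac{1}{2} \cdot 86 = \frac{3}{2} + 43 = \frac{89}{2} \approx 44.5$)
$Z{\left(a,b \right)} = - \frac{79}{2} + a$ ($Z{\left(a,b \right)} = 5 - \left(\frac{89}{2} - a\right) = 5 + \left(- \frac{89}{2} + a\right) = - \frac{79}{2} + a$)
$I{\left(M \right)} = 2 - \left(61 + M\right) \left(68 + M\right)$ ($I{\left(M \right)} = 2 - \left(M + 61\right) \left(68 + M\right) = 2 - \left(61 + M\right) \left(68 + M\right)$)
$l = - \frac{114448379}{98747561}$ ($l = - 2 \left(\frac{\left(-1\right) \left(- \frac{79}{2} + 221\right)}{12247} + \frac{-4146 - 74^{2} - 9546}{-32252}\right) = - 2 \left(\left(-1\right) \frac{363}{2} \cdot \frac{1}{12247} + \left(-4146 - 5476 - 9546\right) \left(- \frac{1}{32252}\right)\right) = - 2 \left(\left(- \frac{363}{2}\right) \frac{1}{12247} + \left(-4146 - 5476 - 9546\right) \left(- \frac{1}{32252}\right)\right) = - 2 \left(- \frac{363}{24494} - - \frac{4792}{8063}\right) = - 2 \left(- \frac{363}{24494} + \frac{4792}{8063}\right) = \left(-2\right) \frac{114448379}{197495122} = - \frac{114448379}{98747561} \approx -1.159$)
$\frac{1}{l} = \frac{1}{- \frac{114448379}{98747561}} = - \frac{98747561}{114448379}$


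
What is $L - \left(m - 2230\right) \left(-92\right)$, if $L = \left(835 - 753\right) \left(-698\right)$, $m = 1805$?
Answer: $-96336$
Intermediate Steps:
$L = -57236$ ($L = 82 \left(-698\right) = -57236$)
$L - \left(m - 2230\right) \left(-92\right) = -57236 - \left(1805 - 2230\right) \left(-92\right) = -57236 - \left(-425\right) \left(-92\right) = -57236 - 39100 = -96336$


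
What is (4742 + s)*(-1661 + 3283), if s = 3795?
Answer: 13847014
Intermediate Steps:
(4742 + s)*(-1661 + 3283) = (4742 + 3795)*(-1661 + 3283) = 8537*1622 = 13847014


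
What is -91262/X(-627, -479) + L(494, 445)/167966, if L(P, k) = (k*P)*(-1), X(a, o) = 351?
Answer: -7703036711/29478033 ≈ -261.31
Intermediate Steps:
L(P, k) = -P*k (L(P, k) = (P*k)*(-1) = -P*k)
-91262/X(-627, -479) + L(494, 445)/167966 = -91262/351 - 1*494*445/167966 = -91262*1/351 - 219830*1/167966 = -91262/351 - 109915/83983 = -7703036711/29478033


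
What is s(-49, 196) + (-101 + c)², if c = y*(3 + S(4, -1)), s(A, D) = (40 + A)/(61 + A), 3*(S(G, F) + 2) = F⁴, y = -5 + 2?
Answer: 44097/4 ≈ 11024.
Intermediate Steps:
y = -3
S(G, F) = -2 + F⁴/3
s(A, D) = (40 + A)/(61 + A)
c = -4 (c = -3*(3 + (-2 + (⅓)*(-1)⁴)) = -3*(3 + (-2 + (⅓)*1)) = -3*(3 + (-2 + ⅓)) = -3*(3 - 5/3) = -3*4/3 = -4)
s(-49, 196) + (-101 + c)² = (40 - 49)/(61 - 49) + (-101 - 4)² = -9/12 + (-105)² = (1/12)*(-9) + 11025 = -¾ + 11025 = 44097/4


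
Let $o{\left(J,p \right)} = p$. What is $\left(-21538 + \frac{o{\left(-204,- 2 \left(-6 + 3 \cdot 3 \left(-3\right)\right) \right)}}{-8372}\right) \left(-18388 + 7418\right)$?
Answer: $\frac{494517183985}{2093} \approx 2.3627 \cdot 10^{8}$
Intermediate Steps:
$\left(-21538 + \frac{o{\left(-204,- 2 \left(-6 + 3 \cdot 3 \left(-3\right)\right) \right)}}{-8372}\right) \left(-18388 + 7418\right) = \left(-21538 + \frac{\left(-2\right) \left(-6 + 3 \cdot 3 \left(-3\right)\right)}{-8372}\right) \left(-18388 + 7418\right) = \left(-21538 + - 2 \left(-6 + 9 \left(-3\right)\right) \left(- \frac{1}{8372}\right)\right) \left(-10970\right) = \left(-21538 + - 2 \left(-6 - 27\right) \left(- \frac{1}{8372}\right)\right) \left(-10970\right) = \left(-21538 + \left(-2\right) \left(-33\right) \left(- \frac{1}{8372}\right)\right) \left(-10970\right) = \left(-21538 + 66 \left(- \frac{1}{8372}\right)\right) \left(-10970\right) = \left(-21538 - \frac{33}{4186}\right) \left(-10970\right) = \left(- \frac{90158101}{4186}\right) \left(-10970\right) = \frac{494517183985}{2093}$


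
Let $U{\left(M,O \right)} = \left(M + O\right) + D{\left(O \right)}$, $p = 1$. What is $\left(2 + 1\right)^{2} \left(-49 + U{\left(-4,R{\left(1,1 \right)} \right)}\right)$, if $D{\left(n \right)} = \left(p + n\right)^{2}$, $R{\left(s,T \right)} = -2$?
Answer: $-486$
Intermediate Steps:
$D{\left(n \right)} = \left(1 + n\right)^{2}$
$U{\left(M,O \right)} = M + O + \left(1 + O\right)^{2}$ ($U{\left(M,O \right)} = \left(M + O\right) + \left(1 + O\right)^{2} = M + O + \left(1 + O\right)^{2}$)
$\left(2 + 1\right)^{2} \left(-49 + U{\left(-4,R{\left(1,1 \right)} \right)}\right) = \left(2 + 1\right)^{2} \left(-49 - \left(6 - \left(1 - 2\right)^{2}\right)\right) = 3^{2} \left(-49 - \left(6 - 1\right)\right) = 9 \left(-49 - 5\right) = 9 \left(-54\right) = -486$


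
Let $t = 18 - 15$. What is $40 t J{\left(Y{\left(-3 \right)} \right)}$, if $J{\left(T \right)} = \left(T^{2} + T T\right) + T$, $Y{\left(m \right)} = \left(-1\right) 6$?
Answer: $7920$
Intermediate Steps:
$t = 3$
$Y{\left(m \right)} = -6$
$J{\left(T \right)} = T + 2 T^{2}$ ($J{\left(T \right)} = \left(T^{2} + T^{2}\right) + T = 2 T^{2} + T = T + 2 T^{2}$)
$40 t J{\left(Y{\left(-3 \right)} \right)} = 40 \cdot 3 \left(- 6 \left(1 + 2 \left(-6\right)\right)\right) = 120 \left(- 6 \left(1 - 12\right)\right) = 120 \left(\left(-6\right) \left(-11\right)\right) = 120 \cdot 66 = 7920$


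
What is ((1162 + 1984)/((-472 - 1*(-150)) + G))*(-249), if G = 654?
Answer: -4719/2 ≈ -2359.5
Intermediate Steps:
((1162 + 1984)/((-472 - 1*(-150)) + G))*(-249) = ((1162 + 1984)/((-472 - 1*(-150)) + 654))*(-249) = (3146/((-472 + 150) + 654))*(-249) = (3146/(-322 + 654))*(-249) = (3146/332)*(-249) = (3146*(1/332))*(-249) = (1573/166)*(-249) = -4719/2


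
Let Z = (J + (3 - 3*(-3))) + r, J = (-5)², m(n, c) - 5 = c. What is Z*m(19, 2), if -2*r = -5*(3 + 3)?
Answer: 364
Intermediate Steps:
m(n, c) = 5 + c
J = 25
r = 15 (r = -(-5)*(3 + 3)/2 = -(-5)*6/2 = -½*(-30) = 15)
Z = 52 (Z = (25 + (3 - 3*(-3))) + 15 = (25 + (3 + 9)) + 15 = (25 + 12) + 15 = 37 + 15 = 52)
Z*m(19, 2) = 52*(5 + 2) = 52*7 = 364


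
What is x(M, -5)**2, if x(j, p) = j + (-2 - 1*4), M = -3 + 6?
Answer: 9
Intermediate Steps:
M = 3
x(j, p) = -6 + j (x(j, p) = j + (-2 - 4) = j - 6 = -6 + j)
x(M, -5)**2 = (-6 + 3)**2 = (-3)**2 = 9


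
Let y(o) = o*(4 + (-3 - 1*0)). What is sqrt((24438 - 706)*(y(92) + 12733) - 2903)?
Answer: sqrt(304359997) ≈ 17446.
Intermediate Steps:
y(o) = o (y(o) = o*(4 + (-3 + 0)) = o*(4 - 3) = o*1 = o)
sqrt((24438 - 706)*(y(92) + 12733) - 2903) = sqrt((24438 - 706)*(92 + 12733) - 2903) = sqrt(23732*12825 - 2903) = sqrt(304362900 - 2903) = sqrt(304359997)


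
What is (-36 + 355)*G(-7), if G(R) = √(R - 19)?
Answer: 319*I*√26 ≈ 1626.6*I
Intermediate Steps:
G(R) = √(-19 + R)
(-36 + 355)*G(-7) = (-36 + 355)*√(-19 - 7) = 319*√(-26) = 319*(I*√26) = 319*I*√26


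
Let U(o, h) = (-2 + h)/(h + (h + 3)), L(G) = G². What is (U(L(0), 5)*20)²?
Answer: 3600/169 ≈ 21.302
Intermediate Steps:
U(o, h) = (-2 + h)/(3 + 2*h) (U(o, h) = (-2 + h)/(h + (3 + h)) = (-2 + h)/(3 + 2*h))
(U(L(0), 5)*20)² = (((-2 + 5)/(3 + 2*5))*20)² = ((3/(3 + 10))*20)² = ((3/13)*20)² = (60/13)² = 3600/169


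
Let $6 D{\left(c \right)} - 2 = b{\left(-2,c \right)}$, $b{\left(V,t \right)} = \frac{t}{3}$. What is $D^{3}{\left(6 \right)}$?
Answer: $\frac{8}{27} \approx 0.2963$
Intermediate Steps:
$b{\left(V,t \right)} = \frac{t}{3}$ ($b{\left(V,t \right)} = t \frac{1}{3} = \frac{t}{3}$)
$D{\left(c \right)} = \frac{1}{3} + \frac{c}{18}$ ($D{\left(c \right)} = \frac{1}{3} + \frac{\frac{1}{3} c}{6} = \frac{1}{3} + \frac{c}{18}$)
$D^{3}{\left(6 \right)} = \left(\frac{1}{3} + \frac{1}{18} \cdot 6\right)^{3} = \left(\frac{1}{3} + \frac{1}{3}\right)^{3} = \left(\frac{2}{3}\right)^{3} = \frac{8}{27}$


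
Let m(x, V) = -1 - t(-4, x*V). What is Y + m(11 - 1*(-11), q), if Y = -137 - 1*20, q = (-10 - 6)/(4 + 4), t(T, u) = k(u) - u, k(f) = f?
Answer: -158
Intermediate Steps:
t(T, u) = 0 (t(T, u) = u - u = 0)
q = -2 (q = -16/8 = -16*1/8 = -2)
m(x, V) = -1 (m(x, V) = -1 - 1*0 = -1 + 0 = -1)
Y = -157 (Y = -137 - 20 = -157)
Y + m(11 - 1*(-11), q) = -157 - 1 = -158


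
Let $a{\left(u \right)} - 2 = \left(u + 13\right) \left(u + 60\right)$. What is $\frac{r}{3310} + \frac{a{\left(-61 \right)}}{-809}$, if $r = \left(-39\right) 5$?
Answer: $- \frac{64651}{535558} \approx -0.12072$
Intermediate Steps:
$r = -195$
$a{\left(u \right)} = 2 + \left(13 + u\right) \left(60 + u\right)$ ($a{\left(u \right)} = 2 + \left(u + 13\right) \left(u + 60\right) = 2 + \left(13 + u\right) \left(60 + u\right)$)
$\frac{r}{3310} + \frac{a{\left(-61 \right)}}{-809} = - \frac{195}{3310} + \frac{782 + \left(-61\right)^{2} + 73 \left(-61\right)}{-809} = \left(-195\right) \frac{1}{3310} + \left(782 + 3721 - 4453\right) \left(- \frac{1}{809}\right) = - \frac{39}{662} + 50 \left(- \frac{1}{809}\right) = - \frac{39}{662} - \frac{50}{809} = - \frac{64651}{535558}$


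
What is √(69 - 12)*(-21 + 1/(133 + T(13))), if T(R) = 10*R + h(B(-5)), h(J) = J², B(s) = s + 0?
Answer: -6047*√57/288 ≈ -158.52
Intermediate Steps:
B(s) = s
T(R) = 25 + 10*R (T(R) = 10*R + (-5)² = 10*R + 25 = 25 + 10*R)
√(69 - 12)*(-21 + 1/(133 + T(13))) = √(69 - 12)*(-21 + 1/(133 + (25 + 10*13))) = √57*(-21 + 1/(133 + (25 + 130))) = √57*(-21 + 1/(133 + 155)) = √57*(-21 + 1/288) = √57*(-6047/288) = -6047*√57/288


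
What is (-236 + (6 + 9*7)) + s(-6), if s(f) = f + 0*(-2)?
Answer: -173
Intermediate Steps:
s(f) = f (s(f) = f + 0 = f)
(-236 + (6 + 9*7)) + s(-6) = (-236 + (6 + 9*7)) - 6 = (-236 + (6 + 63)) - 6 = (-236 + 69) - 6 = -167 - 6 = -173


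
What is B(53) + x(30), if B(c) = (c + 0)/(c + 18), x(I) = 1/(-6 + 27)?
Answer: 1184/1491 ≈ 0.79410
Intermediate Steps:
x(I) = 1/21
B(c) = c/(18 + c)
B(53) + x(30) = 53/(18 + 53) + 1/21 = 53/71 + 1/21 = 1184/1491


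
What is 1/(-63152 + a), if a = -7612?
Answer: -1/70764 ≈ -1.4131e-5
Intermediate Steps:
1/(-63152 + a) = 1/(-63152 - 7612) = 1/(-70764) = -1/70764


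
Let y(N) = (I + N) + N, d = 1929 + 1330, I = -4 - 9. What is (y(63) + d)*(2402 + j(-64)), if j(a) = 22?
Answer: 8173728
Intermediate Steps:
I = -13
d = 3259
y(N) = -13 + 2*N (y(N) = (-13 + N) + N = -13 + 2*N)
(y(63) + d)*(2402 + j(-64)) = ((-13 + 2*63) + 3259)*(2402 + 22) = ((-13 + 126) + 3259)*2424 = (113 + 3259)*2424 = 3372*2424 = 8173728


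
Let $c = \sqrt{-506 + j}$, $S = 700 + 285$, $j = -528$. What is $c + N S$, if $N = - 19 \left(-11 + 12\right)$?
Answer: $-18715 + i \sqrt{1034} \approx -18715.0 + 32.156 i$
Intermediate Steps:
$N = -19$ ($N = \left(-19\right) 1 = -19$)
$S = 985$
$c = i \sqrt{1034}$ ($c = \sqrt{-506 - 528} = \sqrt{-1034} = i \sqrt{1034} \approx 32.156 i$)
$c + N S = i \sqrt{1034} - 18715 = -18715 + i \sqrt{1034}$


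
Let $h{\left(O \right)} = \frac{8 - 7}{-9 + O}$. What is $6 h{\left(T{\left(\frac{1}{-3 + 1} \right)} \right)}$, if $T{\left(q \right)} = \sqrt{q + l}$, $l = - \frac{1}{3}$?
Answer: $- \frac{324}{491} - \frac{6 i \sqrt{30}}{491} \approx -0.65988 - 0.066931 i$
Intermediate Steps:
$l = - \frac{1}{3}$ ($l = \left(-1\right) \frac{1}{3} = - \frac{1}{3} \approx -0.33333$)
$T{\left(q \right)} = \sqrt{- \frac{1}{3} + q}$ ($T{\left(q \right)} = \sqrt{q - \frac{1}{3}} = \sqrt{- \frac{1}{3} + q}$)
$h{\left(O \right)} = \frac{1}{-9 + O}$ ($h{\left(O \right)} = 1 \frac{1}{-9 + O} = \frac{1}{-9 + O}$)
$6 h{\left(T{\left(\frac{1}{-3 + 1} \right)} \right)} = \frac{6}{-9 + \frac{\sqrt{-3 + \frac{9}{-3 + 1}}}{3}} = \frac{6}{-9 + \frac{\sqrt{-3 + \frac{9}{-2}}}{3}} = \frac{6}{-9 + \frac{\sqrt{-3 + 9 \left(- \frac{1}{2}\right)}}{3}} = \frac{6}{-9 + \frac{\sqrt{-3 - \frac{9}{2}}}{3}} = \frac{6}{-9 + \frac{\sqrt{- \frac{15}{2}}}{3}} = \frac{6}{-9 + \frac{\frac{1}{2} i \sqrt{30}}{3}} = \frac{6}{-9 + \frac{i \sqrt{30}}{6}}$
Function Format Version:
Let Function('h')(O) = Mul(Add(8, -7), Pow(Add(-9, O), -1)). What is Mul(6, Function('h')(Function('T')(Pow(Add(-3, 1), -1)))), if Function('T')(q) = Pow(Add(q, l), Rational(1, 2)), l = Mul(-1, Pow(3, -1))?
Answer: Add(Rational(-324, 491), Mul(Rational(-6, 491), I, Pow(30, Rational(1, 2)))) ≈ Add(-0.65988, Mul(-0.066931, I))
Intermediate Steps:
l = Rational(-1, 3) (l = Mul(-1, Rational(1, 3)) = Rational(-1, 3) ≈ -0.33333)
Function('T')(q) = Pow(Add(Rational(-1, 3), q), Rational(1, 2)) (Function('T')(q) = Pow(Add(q, Rational(-1, 3)), Rational(1, 2)) = Pow(Add(Rational(-1, 3), q), Rational(1, 2)))
Function('h')(O) = Pow(Add(-9, O), -1) (Function('h')(O) = Mul(1, Pow(Add(-9, O), -1)) = Pow(Add(-9, O), -1))
Mul(6, Function('h')(Function('T')(Pow(Add(-3, 1), -1)))) = Mul(6, Pow(Add(-9, Mul(Rational(1, 3), Pow(Add(-3, Mul(9, Pow(Add(-3, 1), -1))), Rational(1, 2)))), -1)) = Mul(6, Pow(Add(-9, Mul(Rational(1, 3), Pow(Add(-3, Mul(9, Pow(-2, -1))), Rational(1, 2)))), -1)) = Mul(6, Pow(Add(-9, Mul(Rational(1, 3), Pow(Add(-3, Mul(9, Rational(-1, 2))), Rational(1, 2)))), -1)) = Mul(6, Pow(Add(-9, Mul(Rational(1, 3), Pow(Add(-3, Rational(-9, 2)), Rational(1, 2)))), -1)) = Mul(6, Pow(Add(-9, Mul(Rational(1, 3), Pow(Rational(-15, 2), Rational(1, 2)))), -1)) = Mul(6, Pow(Add(-9, Mul(Rational(1, 3), Mul(Rational(1, 2), I, Pow(30, Rational(1, 2))))), -1)) = Mul(6, Pow(Add(-9, Mul(Rational(1, 6), I, Pow(30, Rational(1, 2)))), -1))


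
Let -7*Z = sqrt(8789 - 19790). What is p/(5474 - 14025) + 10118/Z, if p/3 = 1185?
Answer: -3555/8551 + 70826*I*sqrt(11001)/11001 ≈ -0.41574 + 675.27*I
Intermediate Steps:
p = 3555 (p = 3*1185 = 3555)
Z = -I*sqrt(11001)/7 (Z = -sqrt(8789 - 19790)/7 = -I*sqrt(11001)/7 ≈ -14.984*I)
p/(5474 - 14025) + 10118/Z = 3555/(5474 - 14025) + 10118/((-I*sqrt(11001)/7)) = 3555/(-8551) + 10118*(7*I*sqrt(11001)/11001) = 3555*(-1/8551) + 70826*I*sqrt(11001)/11001 = -3555/8551 + 70826*I*sqrt(11001)/11001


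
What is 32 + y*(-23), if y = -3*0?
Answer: 32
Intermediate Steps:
y = 0
32 + y*(-23) = 32 + 0*(-23) = 32 + 0 = 32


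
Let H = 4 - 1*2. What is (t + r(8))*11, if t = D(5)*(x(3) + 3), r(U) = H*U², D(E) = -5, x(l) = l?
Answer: 1078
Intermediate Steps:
H = 2 (H = 4 - 2 = 2)
r(U) = 2*U²
t = -30 (t = -5*(3 + 3) = -5*6 = -30)
(t + r(8))*11 = (-30 + 2*8²)*11 = (-30 + 2*64)*11 = (-30 + 128)*11 = 98*11 = 1078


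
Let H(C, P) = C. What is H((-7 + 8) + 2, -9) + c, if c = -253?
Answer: -250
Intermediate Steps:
H((-7 + 8) + 2, -9) + c = ((-7 + 8) + 2) - 253 = (1 + 2) - 253 = 3 - 253 = -250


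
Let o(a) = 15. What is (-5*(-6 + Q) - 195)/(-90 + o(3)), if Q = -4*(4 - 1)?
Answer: 7/5 ≈ 1.4000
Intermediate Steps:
Q = -12 (Q = -4*3 = -12)
(-5*(-6 + Q) - 195)/(-90 + o(3)) = (-5*(-6 - 12) - 195)/(-90 + 15) = (-5*(-18) - 195)/(-75) = (90 - 195)*(-1/75) = -105*(-1/75) = 7/5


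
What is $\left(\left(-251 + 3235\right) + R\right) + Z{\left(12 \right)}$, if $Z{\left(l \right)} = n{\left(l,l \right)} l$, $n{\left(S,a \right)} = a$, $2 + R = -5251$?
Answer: $-2125$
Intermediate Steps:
$R = -5253$ ($R = -2 - 5251 = -5253$)
$Z{\left(l \right)} = l^{2}$ ($Z{\left(l \right)} = l l = l^{2}$)
$\left(\left(-251 + 3235\right) + R\right) + Z{\left(12 \right)} = \left(\left(-251 + 3235\right) - 5253\right) + 12^{2} = \left(2984 - 5253\right) + 144 = -2269 + 144 = -2125$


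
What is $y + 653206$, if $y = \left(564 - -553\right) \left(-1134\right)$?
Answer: $-613472$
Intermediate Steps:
$y = -1266678$ ($y = \left(564 + 553\right) \left(-1134\right) = 1117 \left(-1134\right) = -1266678$)
$y + 653206 = -1266678 + 653206 = -613472$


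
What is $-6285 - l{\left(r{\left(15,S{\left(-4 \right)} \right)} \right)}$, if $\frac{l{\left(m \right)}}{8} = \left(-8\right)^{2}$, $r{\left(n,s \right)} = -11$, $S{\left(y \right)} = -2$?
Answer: $-6797$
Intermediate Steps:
$l{\left(m \right)} = 512$ ($l{\left(m \right)} = 8 \left(-8\right)^{2} = 8 \cdot 64 = 512$)
$-6285 - l{\left(r{\left(15,S{\left(-4 \right)} \right)} \right)} = -6285 - 512 = -6797$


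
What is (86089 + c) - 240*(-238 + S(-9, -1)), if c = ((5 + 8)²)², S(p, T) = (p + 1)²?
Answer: 156410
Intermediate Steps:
S(p, T) = (1 + p)²
c = 28561 (c = (13²)² = 169² = 28561)
(86089 + c) - 240*(-238 + S(-9, -1)) = (86089 + 28561) - 240*(-238 + (1 - 9)²) = 114650 - 240*(-238 + (-8)²) = 114650 - 240*(-238 + 64) = 114650 - 240*(-174) = 114650 + 41760 = 156410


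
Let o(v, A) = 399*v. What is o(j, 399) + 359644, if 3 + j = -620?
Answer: 111067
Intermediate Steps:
j = -623 (j = -3 - 620 = -623)
o(j, 399) + 359644 = 399*(-623) + 359644 = -248577 + 359644 = 111067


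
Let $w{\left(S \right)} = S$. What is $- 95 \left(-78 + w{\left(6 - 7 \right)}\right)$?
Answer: $7505$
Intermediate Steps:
$- 95 \left(-78 + w{\left(6 - 7 \right)}\right) = - 95 \left(-78 + \left(6 - 7\right)\right) = - 95 \left(-78 - 1\right) = \left(-95\right) \left(-79\right) = 7505$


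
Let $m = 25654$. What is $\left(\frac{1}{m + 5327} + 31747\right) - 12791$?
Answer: $\frac{587275837}{30981} \approx 18956.0$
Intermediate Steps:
$\left(\frac{1}{m + 5327} + 31747\right) - 12791 = \left(\frac{1}{25654 + 5327} + 31747\right) - 12791 = \left(\frac{1}{30981} + 31747\right) - 12791 = \frac{983553808}{30981} - 12791 = \frac{587275837}{30981}$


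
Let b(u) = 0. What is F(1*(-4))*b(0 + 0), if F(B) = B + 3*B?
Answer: 0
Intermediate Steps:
F(B) = 4*B
F(1*(-4))*b(0 + 0) = (4*(1*(-4)))*0 = (4*(-4))*0 = -16*0 = 0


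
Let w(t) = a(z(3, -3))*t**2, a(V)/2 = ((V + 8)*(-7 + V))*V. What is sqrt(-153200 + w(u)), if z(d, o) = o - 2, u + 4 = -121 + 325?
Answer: 20*sqrt(35617) ≈ 3774.5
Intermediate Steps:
u = 200 (u = -4 + (-121 + 325) = -4 + 204 = 200)
z(d, o) = -2 + o
a(V) = 2*V*(-7 + V)*(8 + V) (a(V) = 2*(((V + 8)*(-7 + V))*V) = 2*(((8 + V)*(-7 + V))*V) = 2*(((-7 + V)*(8 + V))*V) = 2*(V*(-7 + V)*(8 + V)) = 2*V*(-7 + V)*(8 + V))
w(t) = 360*t**2 (w(t) = (2*(-2 - 3)*(-56 + (-2 - 3) + (-2 - 3)**2))*t**2 = (2*(-5)*(-56 - 5 + (-5)**2))*t**2 = (2*(-5)*(-56 - 5 + 25))*t**2 = (2*(-5)*(-36))*t**2 = 360*t**2)
sqrt(-153200 + w(u)) = sqrt(-153200 + 360*200**2) = sqrt(-153200 + 360*40000) = sqrt(-153200 + 14400000) = sqrt(14246800) = 20*sqrt(35617)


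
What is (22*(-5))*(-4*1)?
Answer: 440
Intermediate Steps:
(22*(-5))*(-4*1) = -110*(-4) = 440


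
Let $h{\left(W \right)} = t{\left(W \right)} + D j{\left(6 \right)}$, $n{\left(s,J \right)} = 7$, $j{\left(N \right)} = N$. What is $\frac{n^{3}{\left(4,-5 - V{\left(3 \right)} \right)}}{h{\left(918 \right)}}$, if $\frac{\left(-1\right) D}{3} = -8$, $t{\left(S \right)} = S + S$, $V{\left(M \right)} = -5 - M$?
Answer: $\frac{343}{1980} \approx 0.17323$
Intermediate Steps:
$t{\left(S \right)} = 2 S$
$D = 24$ ($D = \left(-3\right) \left(-8\right) = 24$)
$h{\left(W \right)} = 144 + 2 W$ ($h{\left(W \right)} = 2 W + 24 \cdot 6 = 2 W + 144 = 144 + 2 W$)
$\frac{n^{3}{\left(4,-5 - V{\left(3 \right)} \right)}}{h{\left(918 \right)}} = \frac{7^{3}}{144 + 2 \cdot 918} = \frac{343}{144 + 1836} = \frac{343}{1980}$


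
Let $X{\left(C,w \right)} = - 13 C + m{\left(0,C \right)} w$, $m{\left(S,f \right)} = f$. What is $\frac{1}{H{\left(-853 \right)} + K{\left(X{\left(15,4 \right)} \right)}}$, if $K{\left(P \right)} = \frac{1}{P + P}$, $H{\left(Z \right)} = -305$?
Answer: $- \frac{270}{82351} \approx -0.0032787$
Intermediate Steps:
$X{\left(C,w \right)} = - 13 C + C w$
$K{\left(P \right)} = \frac{1}{2 P}$
$\frac{1}{H{\left(-853 \right)} + K{\left(X{\left(15,4 \right)} \right)}} = \frac{1}{-305 + \frac{1}{2 \cdot 15 \left(-13 + 4\right)}} = \frac{1}{-305 + \frac{1}{2 \cdot 15 \left(-9\right)}} = \frac{1}{-305 + \frac{1}{2 \left(-135\right)}} = \frac{1}{-305 + \frac{1}{2} \left(- \frac{1}{135}\right)} = \frac{1}{-305 - \frac{1}{270}} = \frac{1}{- \frac{82351}{270}} = - \frac{270}{82351}$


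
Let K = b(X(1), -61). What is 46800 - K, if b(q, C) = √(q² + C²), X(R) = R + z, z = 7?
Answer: 46800 - √3785 ≈ 46739.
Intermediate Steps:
X(R) = 7 + R (X(R) = R + 7 = 7 + R)
b(q, C) = √(C² + q²)
K = √3785 (K = √((-61)² + (7 + 1)²) = √(3721 + 8²) = √(3721 + 64) = √3785 ≈ 61.522)
46800 - K = 46800 - √3785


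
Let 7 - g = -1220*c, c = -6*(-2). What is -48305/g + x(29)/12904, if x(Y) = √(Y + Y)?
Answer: -48305/14647 + √58/12904 ≈ -3.2974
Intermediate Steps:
c = 12
g = 14647 (g = 7 - (-1220)*12 = 7 - 1*(-14640) = 7 + 14640 = 14647)
x(Y) = √2*√Y (x(Y) = √(2*Y) = √2*√Y)
-48305/g + x(29)/12904 = -48305/14647 + (√2*√29)/12904 = -48305*1/14647 + √58*(1/12904) = -48305/14647 + √58/12904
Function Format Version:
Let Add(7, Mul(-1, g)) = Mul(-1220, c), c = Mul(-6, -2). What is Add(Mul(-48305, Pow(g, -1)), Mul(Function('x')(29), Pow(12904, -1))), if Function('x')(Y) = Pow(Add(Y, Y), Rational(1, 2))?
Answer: Add(Rational(-48305, 14647), Mul(Rational(1, 12904), Pow(58, Rational(1, 2)))) ≈ -3.2974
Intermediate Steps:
c = 12
g = 14647 (g = Add(7, Mul(-1, Mul(-1220, 12))) = Add(7, Mul(-1, -14640)) = Add(7, 14640) = 14647)
Function('x')(Y) = Mul(Pow(2, Rational(1, 2)), Pow(Y, Rational(1, 2))) (Function('x')(Y) = Pow(Mul(2, Y), Rational(1, 2)) = Mul(Pow(2, Rational(1, 2)), Pow(Y, Rational(1, 2))))
Add(Mul(-48305, Pow(g, -1)), Mul(Function('x')(29), Pow(12904, -1))) = Add(Mul(-48305, Pow(14647, -1)), Mul(Mul(Pow(2, Rational(1, 2)), Pow(29, Rational(1, 2))), Pow(12904, -1))) = Add(Mul(-48305, Rational(1, 14647)), Mul(Pow(58, Rational(1, 2)), Rational(1, 12904))) = Add(Rational(-48305, 14647), Mul(Rational(1, 12904), Pow(58, Rational(1, 2))))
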